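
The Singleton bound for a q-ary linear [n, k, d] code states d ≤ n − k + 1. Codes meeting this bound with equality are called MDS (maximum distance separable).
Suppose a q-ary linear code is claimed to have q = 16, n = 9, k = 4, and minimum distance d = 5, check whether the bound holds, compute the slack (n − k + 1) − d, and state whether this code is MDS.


Singleton RHS = n − k + 1 = 6, slack = 1, bound satisfied, not MDS.

Singleton bound: d ≤ n − k + 1.
Here n = 9, k = 4, so n − k + 1 = 6.
Given d = 5, check d ≤ 6: YES.
Slack = (n − k + 1) − d = 1.
The code is NOT MDS (slack = 1 > 0).
Description: the claimed parameters are [9, 4, 5]_16; such a code would be non-MDS.


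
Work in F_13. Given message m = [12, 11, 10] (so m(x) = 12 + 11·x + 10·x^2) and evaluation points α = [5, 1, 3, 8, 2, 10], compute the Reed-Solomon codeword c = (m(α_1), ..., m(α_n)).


c = [5, 7, 5, 12, 9, 4]

Message polynomial: m(x) = 12 + 11·x + 10·x^2 (mod 13).
For each evaluation point α_i, compute m(α_i) mod 13:
  α_1 = 5: Horner steps 10 → 9 → 5, so m(5) = 5.
  α_2 = 1: Horner steps 10 → 8 → 7, so m(1) = 7.
  α_3 = 3: Horner steps 10 → 2 → 5, so m(3) = 5.
  α_4 = 8: Horner steps 10 → 0 → 12, so m(8) = 12.
  α_5 = 2: Horner steps 10 → 5 → 9, so m(2) = 9.
  α_6 = 10: Horner steps 10 → 7 → 4, so m(10) = 4.
Codeword c = [5, 7, 5, 12, 9, 4] ∈ F_13^6.


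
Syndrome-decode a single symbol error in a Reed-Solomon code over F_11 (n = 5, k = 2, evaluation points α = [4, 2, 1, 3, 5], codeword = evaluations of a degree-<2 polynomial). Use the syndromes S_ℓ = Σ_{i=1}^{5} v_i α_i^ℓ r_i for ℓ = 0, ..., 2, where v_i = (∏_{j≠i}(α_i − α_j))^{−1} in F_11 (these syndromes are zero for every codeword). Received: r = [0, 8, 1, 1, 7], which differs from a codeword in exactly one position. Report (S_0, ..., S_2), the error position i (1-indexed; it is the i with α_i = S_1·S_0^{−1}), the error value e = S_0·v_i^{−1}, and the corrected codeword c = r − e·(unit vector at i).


S = (2, 6, 7), error at position 4, error magnitude e = 8, c = [0, 8, 1, 4, 7].

Step 1: column multipliers v_i = (∏_{j≠i}(α_i − α_j))^{−1} mod 11.
  i = 1 (α = 4): (4−2)(4−1)(4−3)(4−5) = 2·3·1·(−1) = −6 ≡ 5, so v_1 = 5^{−1} = 9 (mod 11).
  i = 2 (α = 2): (2−4)(2−1)(2−3)(2−5) = (−2)·1·(−1)·(−3) = −6 ≡ 5, so v_2 = 5^{−1} = 9 (mod 11).
  i = 3 (α = 1): (1−4)(1−2)(1−3)(1−5) = (−3)·(−1)·(−2)·(−4) = 24 ≡ 2, so v_3 = 2^{−1} = 6 (mod 11).
  i = 4 (α = 3): (3−4)(3−2)(3−1)(3−5) = (−1)·1·2·(−2) = 4 ≡ 4, so v_4 = 4^{−1} = 3 (mod 11).
  i = 5 (α = 5): (5−4)(5−2)(5−1)(5−3) = 1·3·4·2 = 24 ≡ 2, so v_5 = 2^{−1} = 6 (mod 11).
  v = [9, 9, 6, 3, 6].
Step 2: syndromes of r = [0, 8, 1, 1, 7] (all sums mod 11).
  S_0 = Σ v_i r_i = 9·0 + 9·8 + 6·1 + 3·1 + 6·7 = 123 ≡ 2.
  S_1 = Σ v_i α_i r_i = 9·4·0 + 9·2·8 + 6·1·1 + 3·3·1 + 6·5·7 = 369 ≡ 6.
  α_i^2 mod 11 = [5, 4, 1, 9, 3].
  S_2 = Σ v_i α_i^2 r_i = 9·5·0 + 9·4·8 + 6·1·1 + 3·9·1 + 6·3·7 = 447 ≡ 7.
  S = (2, 6, 7) ≠ 0, so r is not a codeword (an error is present).
Step 3: locate the error. For a single error e at position i, S_ℓ = v_i·e·α_i^ℓ, so α_err = S_1/S_0.
  S_0^{−1} = 2^{−1} = 6 (mod 11), so α_err = 6·6 = 36 ≡ 3 = α_4. Error position i = 4.
  Consistency check: S_2/S_1 = 7·2 = 14 ≡ 3 = α_err ✓ (single-error assumption holds).
Step 4: error magnitude e = S_0/v_4 = S_0·∏_{j≠4}(α_4 − α_j) = 2·4 = 8 ≡ 8 (mod 11).
Step 5: correct position 4: c_4 = r_4 − e = 1 − 8 ≡ 4 (mod 11). Hence c = [0, 8, 1, 4, 7].
  Check: interpolating c through the α_i gives m(x) = 5 + 7·x (degree < 2) with m(α_i) = c_i for every i, so c is indeed a codeword.


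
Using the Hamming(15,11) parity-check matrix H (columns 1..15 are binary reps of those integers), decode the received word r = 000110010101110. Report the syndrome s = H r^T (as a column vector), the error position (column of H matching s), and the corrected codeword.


s = (1, 1, 0, 0)^T, error position = 12, corrected codeword c = 000110010100110

Compute s = H r^T mod 2 one row at a time:
  s_1 = 1 + 0 + 1 + 0 + 1 + 1 + 1 + 0 = 5 ≡ 1 (mod 2).
  s_2 = 1 + 1 + 0 + 0 + 1 + 1 + 1 + 0 = 5 ≡ 1 (mod 2).
  s_3 = 0 + 0 + 0 + 0 + 1 + 0 + 1 + 0 = 2 ≡ 0 (mod 2).
  s_4 = 0 + 0 + 1 + 0 + 0 + 0 + 1 + 0 = 2 ≡ 0 (mod 2).
s = (1, 1, 0, 0)^T — this equals column 12 of H (binary 1100), so error is at position 12.
Correct: flip bit 12 of r = 000110010101110 to get c = 000110010100110.


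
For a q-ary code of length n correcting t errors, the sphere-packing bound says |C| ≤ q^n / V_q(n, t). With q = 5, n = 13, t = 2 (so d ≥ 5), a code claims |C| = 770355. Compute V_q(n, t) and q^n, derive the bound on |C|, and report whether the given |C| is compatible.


V_q(n, t) = 1301, q^n = 1220703125, Hamming bound = 938280, |C| = 770355 ≤ bound (satisfied).

Step 1: Compute V_q(n, t) = Σ_{j=0}^2 C(n, j) (q−1)^j.
  j = 0: C(13,0)·(4)^0 = 1·1 = 1.
  j = 1: C(13,1)·(4)^1 = 13·4 = 52.
  j = 2: C(13,2)·(4)^2 = 78·16 = 1248.
  V_q(n, t) = 1 + 52 + 1248 = 1301.
Step 2: q^n = 5^13 = 1220703125.
Step 3: Hamming bound ⌊q^n / V_q(n,t)⌋ = ⌊1220703125/1301⌋ = 938280.
Step 4: Compare |C| = 770355 to 938280: satisfied.
The claimed |C| lies below the Hamming bound.


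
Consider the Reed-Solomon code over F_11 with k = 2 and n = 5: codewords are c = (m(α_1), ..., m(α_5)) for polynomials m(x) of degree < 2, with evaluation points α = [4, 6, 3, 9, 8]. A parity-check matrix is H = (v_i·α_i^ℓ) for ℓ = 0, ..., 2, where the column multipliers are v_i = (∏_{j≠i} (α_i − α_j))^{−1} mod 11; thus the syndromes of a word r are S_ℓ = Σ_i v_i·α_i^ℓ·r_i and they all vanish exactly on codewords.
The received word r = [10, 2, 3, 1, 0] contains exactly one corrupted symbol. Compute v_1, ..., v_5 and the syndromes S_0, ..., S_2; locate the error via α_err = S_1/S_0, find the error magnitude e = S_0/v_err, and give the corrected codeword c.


S = (7, 1, 8), error at position 5, error magnitude e = 6, c = [10, 2, 3, 1, 5].

Step 1: column multipliers v_i = (∏_{j≠i}(α_i − α_j))^{−1} mod 11.
  i = 1 (α = 4): (4−6)(4−3)(4−9)(4−8) = (−2)·1·(−5)·(−4) = −40 ≡ 4, so v_1 = 4^{−1} = 3 (mod 11).
  i = 2 (α = 6): (6−4)(6−3)(6−9)(6−8) = 2·3·(−3)·(−2) = 36 ≡ 3, so v_2 = 3^{−1} = 4 (mod 11).
  i = 3 (α = 3): (3−4)(3−6)(3−9)(3−8) = (−1)·(−3)·(−6)·(−5) = 90 ≡ 2, so v_3 = 2^{−1} = 6 (mod 11).
  i = 4 (α = 9): (9−4)(9−6)(9−3)(9−8) = 5·3·6·1 = 90 ≡ 2, so v_4 = 2^{−1} = 6 (mod 11).
  i = 5 (α = 8): (8−4)(8−6)(8−3)(8−9) = 4·2·5·(−1) = −40 ≡ 4, so v_5 = 4^{−1} = 3 (mod 11).
  v = [3, 4, 6, 6, 3].
Step 2: syndromes of r = [10, 2, 3, 1, 0] (all sums mod 11).
  S_0 = Σ v_i r_i = 3·10 + 4·2 + 6·3 + 6·1 + 3·0 = 62 ≡ 7.
  S_1 = Σ v_i α_i r_i = 3·4·10 + 4·6·2 + 6·3·3 + 6·9·1 + 3·8·0 = 276 ≡ 1.
  α_i^2 mod 11 = [5, 3, 9, 4, 9].
  S_2 = Σ v_i α_i^2 r_i = 3·5·10 + 4·3·2 + 6·9·3 + 6·4·1 + 3·9·0 = 360 ≡ 8.
  S = (7, 1, 8) ≠ 0, so r is not a codeword (an error is present).
Step 3: locate the error. For a single error e at position i, S_ℓ = v_i·e·α_i^ℓ, so α_err = S_1/S_0.
  S_0^{−1} = 7^{−1} = 8 (mod 11), so α_err = 1·8 = 8 ≡ 8 = α_5. Error position i = 5.
  Consistency check: S_2/S_1 = 8·1 = 8 ≡ 8 = α_err ✓ (single-error assumption holds).
Step 4: error magnitude e = S_0/v_5 = S_0·∏_{j≠5}(α_5 − α_j) = 7·4 = 28 ≡ 6 (mod 11).
Step 5: correct position 5: c_5 = r_5 − e = 0 − 6 ≡ 5 (mod 11). Hence c = [10, 2, 3, 1, 5].
  Check: interpolating c through the α_i gives m(x) = 4 + 7·x (degree < 2) with m(α_i) = c_i for every i, so c is indeed a codeword.


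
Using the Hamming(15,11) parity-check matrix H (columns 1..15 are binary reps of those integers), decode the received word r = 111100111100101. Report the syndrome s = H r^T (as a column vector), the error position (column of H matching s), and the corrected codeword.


s = (1, 0, 1, 0)^T, error position = 10, corrected codeword c = 111100111000101

Compute s = H r^T mod 2 one row at a time:
  s_1 = 1 + 1 + 1 + 0 + 0 + 1 + 0 + 1 = 5 ≡ 1 (mod 2).
  s_2 = 1 + 0 + 0 + 1 + 0 + 1 + 0 + 1 = 4 ≡ 0 (mod 2).
  s_3 = 1 + 1 + 0 + 1 + 1 + 0 + 0 + 1 = 5 ≡ 1 (mod 2).
  s_4 = 1 + 1 + 0 + 1 + 1 + 0 + 1 + 1 = 6 ≡ 0 (mod 2).
s = (1, 0, 1, 0)^T — this equals column 10 of H (binary 1010), so error is at position 10.
Correct: flip bit 10 of r = 111100111100101 to get c = 111100111000101.


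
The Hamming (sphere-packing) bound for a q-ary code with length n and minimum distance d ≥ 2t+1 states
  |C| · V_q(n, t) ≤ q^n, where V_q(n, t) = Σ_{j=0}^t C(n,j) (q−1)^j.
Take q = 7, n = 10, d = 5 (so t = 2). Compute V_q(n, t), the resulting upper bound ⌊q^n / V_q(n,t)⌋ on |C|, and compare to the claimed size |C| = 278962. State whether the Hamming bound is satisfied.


V_q(n, t) = 1681, q^n = 282475249, Hamming bound = 168040, |C| = 278962 > bound (violated).

Step 1: Compute V_q(n, t) = Σ_{j=0}^2 C(n, j) (q−1)^j.
  j = 0: C(10,0)·(6)^0 = 1·1 = 1.
  j = 1: C(10,1)·(6)^1 = 10·6 = 60.
  j = 2: C(10,2)·(6)^2 = 45·36 = 1620.
  V_q(n, t) = 1 + 60 + 1620 = 1681.
Step 2: q^n = 7^10 = 282475249.
Step 3: Hamming bound ⌊q^n / V_q(n,t)⌋ = ⌊282475249/1681⌋ = 168040.
Step 4: Compare |C| = 278962 to 168040: violated.
The claimed |C| lies above the Hamming bound, so no 7-ary code of length 10 with d ≥ 5 can have 278962 codewords.


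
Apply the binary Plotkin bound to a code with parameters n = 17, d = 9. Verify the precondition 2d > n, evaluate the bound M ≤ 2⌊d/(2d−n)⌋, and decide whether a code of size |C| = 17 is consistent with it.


Plotkin bound M ≤ 18; given |C| = 17 ≤ bound (satisfied).

Check applicability: 2d = 18, n = 17.
2d − n = 1 > 0, so Plotkin applies.
Compute d/(2d−n) = 9/1 ≈ 9.0000.
⌊d/(2d−n)⌋ = 9.
Plotkin bound: M ≤ 2·9 = 18.
Given |C| = 17, check: satisfied.
This |C| is below the Plotkin bound.


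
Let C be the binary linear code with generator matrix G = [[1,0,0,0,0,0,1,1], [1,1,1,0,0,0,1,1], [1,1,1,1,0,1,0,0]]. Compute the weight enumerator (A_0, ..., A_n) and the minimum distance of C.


Weight distribution: A_0 = 1, A_2 = 1, A_3 = 2, A_4 = 1, A_5 = 2, A_6 = 1. Minimum distance d = 2.

Enumerate all 2^3 = 8 messages m ∈ F_2^3.
For each, compute codeword c = mG in F_2^8, then tally its weight.
  m = 000 → c = 00000000, weight = 0.
  m = 100 → c = 10000011, weight = 3.
  m = 010 → c = 11100011, weight = 5.
  m = 110 → c = 01100000, weight = 2.
  m = 001 → c = 11110100, weight = 5.
  m = 101 → c = 01110111, weight = 6.
  m = 011 → c = 00010111, weight = 4.
  m = 111 → c = 10010100, weight = 3.
Tally weights:
  weight 0: 1 codewords.
  weight 2: 1 codewords.
  weight 3: 2 codewords.
  weight 4: 1 codewords.
  weight 5: 2 codewords.
  weight 6: 1 codewords.
Minimum distance d = smallest w > 0 with A_w > 0 = 2.
Sanity: Σ A_w = 8 = 2^3 = 8 ✓.


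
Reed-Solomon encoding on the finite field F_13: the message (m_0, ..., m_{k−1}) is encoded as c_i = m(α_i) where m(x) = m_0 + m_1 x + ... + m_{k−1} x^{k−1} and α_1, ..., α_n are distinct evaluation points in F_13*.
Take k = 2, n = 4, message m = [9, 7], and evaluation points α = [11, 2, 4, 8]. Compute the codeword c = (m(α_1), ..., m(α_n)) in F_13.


c = [8, 10, 11, 0]

Message polynomial: m(x) = 9 + 7·x (mod 13).
For each evaluation point α_i, compute m(α_i) mod 13:
  α_1 = 11: Horner steps 7 → 8, so m(11) = 8.
  α_2 = 2: Horner steps 7 → 10, so m(2) = 10.
  α_3 = 4: Horner steps 7 → 11, so m(4) = 11.
  α_4 = 8: Horner steps 7 → 0, so m(8) = 0.
Codeword c = [8, 10, 11, 0] ∈ F_13^4.


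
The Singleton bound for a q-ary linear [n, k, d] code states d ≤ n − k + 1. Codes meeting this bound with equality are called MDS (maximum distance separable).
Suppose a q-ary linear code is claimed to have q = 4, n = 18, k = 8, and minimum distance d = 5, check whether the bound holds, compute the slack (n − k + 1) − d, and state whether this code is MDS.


Singleton RHS = n − k + 1 = 11, slack = 6, bound satisfied, not MDS.

Singleton bound: d ≤ n − k + 1.
Here n = 18, k = 8, so n − k + 1 = 11.
Given d = 5, check d ≤ 11: YES.
Slack = (n − k + 1) − d = 6.
The code is NOT MDS (slack = 6 > 0).
Description: the claimed parameters are [18, 8, 5]_4; such a code would be non-MDS.


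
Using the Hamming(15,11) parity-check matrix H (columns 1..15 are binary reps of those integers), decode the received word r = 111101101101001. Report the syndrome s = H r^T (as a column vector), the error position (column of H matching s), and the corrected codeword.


s = (0, 1, 0, 1)^T, error position = 5, corrected codeword c = 111111101101001

Compute s = H r^T mod 2 one row at a time:
  s_1 = 0 + 1 + 1 + 0 + 1 + 0 + 0 + 1 = 4 ≡ 0 (mod 2).
  s_2 = 1 + 0 + 1 + 1 + 1 + 0 + 0 + 1 = 5 ≡ 1 (mod 2).
  s_3 = 1 + 1 + 1 + 1 + 1 + 0 + 0 + 1 = 6 ≡ 0 (mod 2).
  s_4 = 1 + 1 + 0 + 1 + 1 + 0 + 0 + 1 = 5 ≡ 1 (mod 2).
s = (0, 1, 0, 1)^T — this equals column 5 of H (binary 0101), so error is at position 5.
Correct: flip bit 5 of r = 111101101101001 to get c = 111111101101001.


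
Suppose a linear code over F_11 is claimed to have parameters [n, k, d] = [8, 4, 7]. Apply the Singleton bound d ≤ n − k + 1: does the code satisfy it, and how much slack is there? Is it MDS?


Singleton RHS = n − k + 1 = 5, slack = -2, bound violated (no such code; not MDS).

Singleton bound: d ≤ n − k + 1.
Here n = 8, k = 4, so n − k + 1 = 5.
Given d = 7, check d ≤ 5: NO.
Slack = (n − k + 1) − d = -2.
The slack is negative: d = 7 exceeds n − k + 1 = 5 by 2, so the Singleton bound is violated and no linear [8, 4, 7]_11 code can exist. In particular it is not MDS (MDS requires d = n − k + 1 exactly).
Description: the claimed parameters are [8, 4, 7]_11; such a code would be impossible (violates the Singleton bound).


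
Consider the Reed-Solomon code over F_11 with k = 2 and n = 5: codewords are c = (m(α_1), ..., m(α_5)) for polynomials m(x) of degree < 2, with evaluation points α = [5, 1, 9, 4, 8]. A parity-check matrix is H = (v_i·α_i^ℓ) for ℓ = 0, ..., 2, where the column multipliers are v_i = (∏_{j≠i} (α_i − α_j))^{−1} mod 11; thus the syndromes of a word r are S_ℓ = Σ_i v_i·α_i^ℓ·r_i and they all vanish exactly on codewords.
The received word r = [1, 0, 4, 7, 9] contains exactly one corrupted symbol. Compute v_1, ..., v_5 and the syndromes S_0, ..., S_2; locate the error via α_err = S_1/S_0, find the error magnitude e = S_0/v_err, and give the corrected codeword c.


S = (8, 7, 2), error at position 1, error magnitude e = 10, c = [2, 0, 4, 7, 9].

Step 1: column multipliers v_i = (∏_{j≠i}(α_i − α_j))^{−1} mod 11.
  i = 1 (α = 5): (5−1)(5−9)(5−4)(5−8) = 4·(−4)·1·(−3) = 48 ≡ 4, so v_1 = 4^{−1} = 3 (mod 11).
  i = 2 (α = 1): (1−5)(1−9)(1−4)(1−8) = (−4)·(−8)·(−3)·(−7) = 672 ≡ 1, so v_2 = 1^{−1} = 1 (mod 11).
  i = 3 (α = 9): (9−5)(9−1)(9−4)(9−8) = 4·8·5·1 = 160 ≡ 6, so v_3 = 6^{−1} = 2 (mod 11).
  i = 4 (α = 4): (4−5)(4−1)(4−9)(4−8) = (−1)·3·(−5)·(−4) = −60 ≡ 6, so v_4 = 6^{−1} = 2 (mod 11).
  i = 5 (α = 8): (8−5)(8−1)(8−9)(8−4) = 3·7·(−1)·4 = −84 ≡ 4, so v_5 = 4^{−1} = 3 (mod 11).
  v = [3, 1, 2, 2, 3].
Step 2: syndromes of r = [1, 0, 4, 7, 9] (all sums mod 11).
  S_0 = Σ v_i r_i = 3·1 + 1·0 + 2·4 + 2·7 + 3·9 = 52 ≡ 8.
  S_1 = Σ v_i α_i r_i = 3·5·1 + 1·1·0 + 2·9·4 + 2·4·7 + 3·8·9 = 359 ≡ 7.
  α_i^2 mod 11 = [3, 1, 4, 5, 9].
  S_2 = Σ v_i α_i^2 r_i = 3·3·1 + 1·1·0 + 2·4·4 + 2·5·7 + 3·9·9 = 354 ≡ 2.
  S = (8, 7, 2) ≠ 0, so r is not a codeword (an error is present).
Step 3: locate the error. For a single error e at position i, S_ℓ = v_i·e·α_i^ℓ, so α_err = S_1/S_0.
  S_0^{−1} = 8^{−1} = 7 (mod 11), so α_err = 7·7 = 49 ≡ 5 = α_1. Error position i = 1.
  Consistency check: S_2/S_1 = 2·8 = 16 ≡ 5 = α_err ✓ (single-error assumption holds).
Step 4: error magnitude e = S_0/v_1 = S_0·∏_{j≠1}(α_1 − α_j) = 8·4 = 32 ≡ 10 (mod 11).
Step 5: correct position 1: c_1 = r_1 − e = 1 − 10 ≡ 2 (mod 11). Hence c = [2, 0, 4, 7, 9].
  Check: interpolating c through the α_i gives m(x) = 5 + 6·x (degree < 2) with m(α_i) = c_i for every i, so c is indeed a codeword.


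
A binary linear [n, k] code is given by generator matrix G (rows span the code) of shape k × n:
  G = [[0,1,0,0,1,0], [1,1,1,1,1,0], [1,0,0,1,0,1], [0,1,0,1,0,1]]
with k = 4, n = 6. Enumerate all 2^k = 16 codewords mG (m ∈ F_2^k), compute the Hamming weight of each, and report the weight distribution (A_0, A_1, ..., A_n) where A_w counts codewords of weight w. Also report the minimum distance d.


Weight distribution: A_0 = 1, A_2 = 4, A_3 = 6, A_4 = 3, A_5 = 2. Minimum distance d = 2.

Enumerate all 2^4 = 16 messages m ∈ F_2^4.
For each, compute codeword c = mG in F_2^6, then tally its weight.
  m = 0000 → c = 000000, weight = 0.
  m = 1000 → c = 010010, weight = 2.
  m = 0100 → c = 111110, weight = 5.
  m = 1100 → c = 101100, weight = 3.
  m = 0010 → c = 100101, weight = 3.
  m = 1010 → c = 110111, weight = 5.
  m = 0110 → c = 011011, weight = 4.
  m = 1110 → c = 001001, weight = 2.
  m = 0001 → c = 010101, weight = 3.
  m = 1001 → c = 000111, weight = 3.
  m = 0101 → c = 101011, weight = 4.
  m = 1101 → c = 111001, weight = 4.
  m = 0011 → c = 110000, weight = 2.
  m = 1011 → c = 100010, weight = 2.
  m = 0111 → c = 001110, weight = 3.
  m = 1111 → c = 011100, weight = 3.
Tally weights:
  weight 0: 1 codewords.
  weight 2: 4 codewords.
  weight 3: 6 codewords.
  weight 4: 3 codewords.
  weight 5: 2 codewords.
Minimum distance d = smallest w > 0 with A_w > 0 = 2.
Sanity: Σ A_w = 16 = 2^4 = 16 ✓.


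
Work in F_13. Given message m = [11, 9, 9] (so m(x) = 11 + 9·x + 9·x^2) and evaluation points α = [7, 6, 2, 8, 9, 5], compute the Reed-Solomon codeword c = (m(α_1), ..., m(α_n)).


c = [8, 12, 0, 9, 2, 8]

Message polynomial: m(x) = 11 + 9·x + 9·x^2 (mod 13).
For each evaluation point α_i, compute m(α_i) mod 13:
  α_1 = 7: Horner steps 9 → 7 → 8, so m(7) = 8.
  α_2 = 6: Horner steps 9 → 11 → 12, so m(6) = 12.
  α_3 = 2: Horner steps 9 → 1 → 0, so m(2) = 0.
  α_4 = 8: Horner steps 9 → 3 → 9, so m(8) = 9.
  α_5 = 9: Horner steps 9 → 12 → 2, so m(9) = 2.
  α_6 = 5: Horner steps 9 → 2 → 8, so m(5) = 8.
Codeword c = [8, 12, 0, 9, 2, 8] ∈ F_13^6.


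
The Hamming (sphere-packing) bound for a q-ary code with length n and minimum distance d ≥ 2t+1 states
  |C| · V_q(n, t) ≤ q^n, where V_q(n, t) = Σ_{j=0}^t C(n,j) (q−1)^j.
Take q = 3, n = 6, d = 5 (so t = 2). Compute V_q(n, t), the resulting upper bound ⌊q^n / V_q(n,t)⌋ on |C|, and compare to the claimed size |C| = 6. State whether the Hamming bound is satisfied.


V_q(n, t) = 73, q^n = 729, Hamming bound = 9, |C| = 6 ≤ bound (satisfied).

Step 1: Compute V_q(n, t) = Σ_{j=0}^2 C(n, j) (q−1)^j.
  j = 0: C(6,0)·(2)^0 = 1·1 = 1.
  j = 1: C(6,1)·(2)^1 = 6·2 = 12.
  j = 2: C(6,2)·(2)^2 = 15·4 = 60.
  V_q(n, t) = 1 + 12 + 60 = 73.
Step 2: q^n = 3^6 = 729.
Step 3: Hamming bound ⌊q^n / V_q(n,t)⌋ = ⌊729/73⌋ = 9.
Step 4: Compare |C| = 6 to 9: satisfied.
The claimed |C| lies below the Hamming bound.


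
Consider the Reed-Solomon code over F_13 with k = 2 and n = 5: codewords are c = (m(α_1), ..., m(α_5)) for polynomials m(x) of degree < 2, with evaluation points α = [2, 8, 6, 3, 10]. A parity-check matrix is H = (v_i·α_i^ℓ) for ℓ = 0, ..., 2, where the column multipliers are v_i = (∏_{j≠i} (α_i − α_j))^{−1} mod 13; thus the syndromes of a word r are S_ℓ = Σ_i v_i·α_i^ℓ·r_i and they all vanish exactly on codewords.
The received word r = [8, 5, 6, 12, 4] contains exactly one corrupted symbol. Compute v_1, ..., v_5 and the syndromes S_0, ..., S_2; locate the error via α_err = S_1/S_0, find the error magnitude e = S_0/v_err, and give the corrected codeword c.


S = (2, 6, 5), error at position 4, error magnitude e = 11, c = [8, 5, 6, 1, 4].

Step 1: column multipliers v_i = (∏_{j≠i}(α_i − α_j))^{−1} mod 13.
  i = 1 (α = 2): (2−8)(2−6)(2−3)(2−10) = (−6)·(−4)·(−1)·(−8) = 192 ≡ 10, so v_1 = 10^{−1} = 4 (mod 13).
  i = 2 (α = 8): (8−2)(8−6)(8−3)(8−10) = 6·2·5·(−2) = −120 ≡ 10, so v_2 = 10^{−1} = 4 (mod 13).
  i = 3 (α = 6): (6−2)(6−8)(6−3)(6−10) = 4·(−2)·3·(−4) = 96 ≡ 5, so v_3 = 5^{−1} = 8 (mod 13).
  i = 4 (α = 3): (3−2)(3−8)(3−6)(3−10) = 1·(−5)·(−3)·(−7) = −105 ≡ 12, so v_4 = 12^{−1} = 12 (mod 13).
  i = 5 (α = 10): (10−2)(10−8)(10−6)(10−3) = 8·2·4·7 = 448 ≡ 6, so v_5 = 6^{−1} = 11 (mod 13).
  v = [4, 4, 8, 12, 11].
Step 2: syndromes of r = [8, 5, 6, 12, 4] (all sums mod 13).
  S_0 = Σ v_i r_i = 4·8 + 4·5 + 8·6 + 12·12 + 11·4 = 288 ≡ 2.
  S_1 = Σ v_i α_i r_i = 4·2·8 + 4·8·5 + 8·6·6 + 12·3·12 + 11·10·4 = 1384 ≡ 6.
  α_i^2 mod 13 = [4, 12, 10, 9, 9].
  S_2 = Σ v_i α_i^2 r_i = 4·4·8 + 4·12·5 + 8·10·6 + 12·9·12 + 11·9·4 = 2540 ≡ 5.
  S = (2, 6, 5) ≠ 0, so r is not a codeword (an error is present).
Step 3: locate the error. For a single error e at position i, S_ℓ = v_i·e·α_i^ℓ, so α_err = S_1/S_0.
  S_0^{−1} = 2^{−1} = 7 (mod 13), so α_err = 6·7 = 42 ≡ 3 = α_4. Error position i = 4.
  Consistency check: S_2/S_1 = 5·11 = 55 ≡ 3 = α_err ✓ (single-error assumption holds).
Step 4: error magnitude e = S_0/v_4 = S_0·∏_{j≠4}(α_4 − α_j) = 2·12 = 24 ≡ 11 (mod 13).
Step 5: correct position 4: c_4 = r_4 − e = 12 − 11 ≡ 1 (mod 13). Hence c = [8, 5, 6, 1, 4].
  Check: interpolating c through the α_i gives m(x) = 9 + 6·x (degree < 2) with m(α_i) = c_i for every i, so c is indeed a codeword.


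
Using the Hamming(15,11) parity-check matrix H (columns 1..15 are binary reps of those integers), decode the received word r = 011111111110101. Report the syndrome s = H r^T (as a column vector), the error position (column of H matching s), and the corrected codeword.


s = (0, 0, 1, 1)^T, error position = 3, corrected codeword c = 010111111110101

Compute s = H r^T mod 2 one row at a time:
  s_1 = 1 + 1 + 1 + 1 + 0 + 1 + 0 + 1 = 6 ≡ 0 (mod 2).
  s_2 = 1 + 1 + 1 + 1 + 0 + 1 + 0 + 1 = 6 ≡ 0 (mod 2).
  s_3 = 1 + 1 + 1 + 1 + 1 + 1 + 0 + 1 = 7 ≡ 1 (mod 2).
  s_4 = 0 + 1 + 1 + 1 + 1 + 1 + 1 + 1 = 7 ≡ 1 (mod 2).
s = (0, 0, 1, 1)^T — this equals column 3 of H (binary 0011), so error is at position 3.
Correct: flip bit 3 of r = 011111111110101 to get c = 010111111110101.


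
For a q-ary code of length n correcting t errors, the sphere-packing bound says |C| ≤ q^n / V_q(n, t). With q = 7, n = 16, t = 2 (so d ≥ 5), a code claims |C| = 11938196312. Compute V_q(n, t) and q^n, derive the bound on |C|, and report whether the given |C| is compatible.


V_q(n, t) = 4417, q^n = 33232930569601, Hamming bound = 7523869270, |C| = 11938196312 > bound (violated).

Step 1: Compute V_q(n, t) = Σ_{j=0}^2 C(n, j) (q−1)^j.
  j = 0: C(16,0)·(6)^0 = 1·1 = 1.
  j = 1: C(16,1)·(6)^1 = 16·6 = 96.
  j = 2: C(16,2)·(6)^2 = 120·36 = 4320.
  V_q(n, t) = 1 + 96 + 4320 = 4417.
Step 2: q^n = 7^16 = 33232930569601.
Step 3: Hamming bound ⌊q^n / V_q(n,t)⌋ = ⌊33232930569601/4417⌋ = 7523869270.
Step 4: Compare |C| = 11938196312 to 7523869270: violated.
The claimed |C| lies above the Hamming bound, so no 7-ary code of length 16 with d ≥ 5 can have 11938196312 codewords.


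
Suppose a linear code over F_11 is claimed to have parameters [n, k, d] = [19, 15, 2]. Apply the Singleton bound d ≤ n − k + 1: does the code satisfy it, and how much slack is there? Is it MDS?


Singleton RHS = n − k + 1 = 5, slack = 3, bound satisfied, not MDS.

Singleton bound: d ≤ n − k + 1.
Here n = 19, k = 15, so n − k + 1 = 5.
Given d = 2, check d ≤ 5: YES.
Slack = (n − k + 1) − d = 3.
The code is NOT MDS (slack = 3 > 0).
Description: the claimed parameters are [19, 15, 2]_11; such a code would be non-MDS.


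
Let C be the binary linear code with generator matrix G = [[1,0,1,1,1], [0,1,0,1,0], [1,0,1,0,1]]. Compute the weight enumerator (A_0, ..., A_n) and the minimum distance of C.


Weight distribution: A_0 = 1, A_1 = 2, A_2 = 1, A_3 = 1, A_4 = 2, A_5 = 1. Minimum distance d = 1.

Enumerate all 2^3 = 8 messages m ∈ F_2^3.
For each, compute codeword c = mG in F_2^5, then tally its weight.
  m = 000 → c = 00000, weight = 0.
  m = 100 → c = 10111, weight = 4.
  m = 010 → c = 01010, weight = 2.
  m = 110 → c = 11101, weight = 4.
  m = 001 → c = 10101, weight = 3.
  m = 101 → c = 00010, weight = 1.
  m = 011 → c = 11111, weight = 5.
  m = 111 → c = 01000, weight = 1.
Tally weights:
  weight 0: 1 codewords.
  weight 1: 2 codewords.
  weight 2: 1 codewords.
  weight 3: 1 codewords.
  weight 4: 2 codewords.
  weight 5: 1 codewords.
Minimum distance d = smallest w > 0 with A_w > 0 = 1.
Sanity: Σ A_w = 8 = 2^3 = 8 ✓.


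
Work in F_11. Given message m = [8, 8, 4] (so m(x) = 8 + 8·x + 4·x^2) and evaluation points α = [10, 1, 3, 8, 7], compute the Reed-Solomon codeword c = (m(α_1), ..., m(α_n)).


c = [4, 9, 2, 9, 7]

Message polynomial: m(x) = 8 + 8·x + 4·x^2 (mod 11).
For each evaluation point α_i, compute m(α_i) mod 11:
  α_1 = 10: Horner steps 4 → 4 → 4, so m(10) = 4.
  α_2 = 1: Horner steps 4 → 1 → 9, so m(1) = 9.
  α_3 = 3: Horner steps 4 → 9 → 2, so m(3) = 2.
  α_4 = 8: Horner steps 4 → 7 → 9, so m(8) = 9.
  α_5 = 7: Horner steps 4 → 3 → 7, so m(7) = 7.
Codeword c = [4, 9, 2, 9, 7] ∈ F_11^5.


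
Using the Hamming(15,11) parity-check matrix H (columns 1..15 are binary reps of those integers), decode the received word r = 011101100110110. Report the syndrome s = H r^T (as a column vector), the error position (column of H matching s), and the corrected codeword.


s = (0, 1, 1, 0)^T, error position = 6, corrected codeword c = 011100100110110

Compute s = H r^T mod 2 one row at a time:
  s_1 = 0 + 0 + 1 + 1 + 0 + 1 + 1 + 0 = 4 ≡ 0 (mod 2).
  s_2 = 1 + 0 + 1 + 1 + 0 + 1 + 1 + 0 = 5 ≡ 1 (mod 2).
  s_3 = 1 + 1 + 1 + 1 + 1 + 1 + 1 + 0 = 7 ≡ 1 (mod 2).
  s_4 = 0 + 1 + 0 + 1 + 0 + 1 + 1 + 0 = 4 ≡ 0 (mod 2).
s = (0, 1, 1, 0)^T — this equals column 6 of H (binary 0110), so error is at position 6.
Correct: flip bit 6 of r = 011101100110110 to get c = 011100100110110.


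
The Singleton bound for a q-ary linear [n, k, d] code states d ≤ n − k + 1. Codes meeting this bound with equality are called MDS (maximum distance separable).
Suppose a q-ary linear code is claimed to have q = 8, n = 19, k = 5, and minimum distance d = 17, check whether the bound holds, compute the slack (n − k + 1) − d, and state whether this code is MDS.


Singleton RHS = n − k + 1 = 15, slack = -2, bound violated (no such code; not MDS).

Singleton bound: d ≤ n − k + 1.
Here n = 19, k = 5, so n − k + 1 = 15.
Given d = 17, check d ≤ 15: NO.
Slack = (n − k + 1) − d = -2.
The slack is negative: d = 17 exceeds n − k + 1 = 15 by 2, so the Singleton bound is violated and no linear [19, 5, 17]_8 code can exist. In particular it is not MDS (MDS requires d = n − k + 1 exactly).
Description: the claimed parameters are [19, 5, 17]_8; such a code would be impossible (violates the Singleton bound).


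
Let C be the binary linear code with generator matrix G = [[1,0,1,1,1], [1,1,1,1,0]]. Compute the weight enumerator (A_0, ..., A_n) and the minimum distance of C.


Weight distribution: A_0 = 1, A_2 = 1, A_4 = 2. Minimum distance d = 2.

Enumerate all 2^2 = 4 messages m ∈ F_2^2.
For each, compute codeword c = mG in F_2^5, then tally its weight.
  m = 00 → c = 00000, weight = 0.
  m = 10 → c = 10111, weight = 4.
  m = 01 → c = 11110, weight = 4.
  m = 11 → c = 01001, weight = 2.
Tally weights:
  weight 0: 1 codewords.
  weight 2: 1 codewords.
  weight 4: 2 codewords.
Minimum distance d = smallest w > 0 with A_w > 0 = 2.
Sanity: Σ A_w = 4 = 2^2 = 4 ✓.


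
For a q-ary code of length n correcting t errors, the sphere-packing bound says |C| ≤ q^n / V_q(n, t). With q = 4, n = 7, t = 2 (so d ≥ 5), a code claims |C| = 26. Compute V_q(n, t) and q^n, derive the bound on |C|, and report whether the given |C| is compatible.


V_q(n, t) = 211, q^n = 16384, Hamming bound = 77, |C| = 26 ≤ bound (satisfied).

Step 1: Compute V_q(n, t) = Σ_{j=0}^2 C(n, j) (q−1)^j.
  j = 0: C(7,0)·(3)^0 = 1·1 = 1.
  j = 1: C(7,1)·(3)^1 = 7·3 = 21.
  j = 2: C(7,2)·(3)^2 = 21·9 = 189.
  V_q(n, t) = 1 + 21 + 189 = 211.
Step 2: q^n = 4^7 = 16384.
Step 3: Hamming bound ⌊q^n / V_q(n,t)⌋ = ⌊16384/211⌋ = 77.
Step 4: Compare |C| = 26 to 77: satisfied.
The claimed |C| lies below the Hamming bound.


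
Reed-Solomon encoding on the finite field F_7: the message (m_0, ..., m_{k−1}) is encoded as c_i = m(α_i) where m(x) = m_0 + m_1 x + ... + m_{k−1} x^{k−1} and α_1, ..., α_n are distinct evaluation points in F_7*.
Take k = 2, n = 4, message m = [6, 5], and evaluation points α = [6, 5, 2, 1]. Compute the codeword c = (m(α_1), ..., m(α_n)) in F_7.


c = [1, 3, 2, 4]

Message polynomial: m(x) = 6 + 5·x (mod 7).
For each evaluation point α_i, compute m(α_i) mod 7:
  α_1 = 6: Horner steps 5 → 1, so m(6) = 1.
  α_2 = 5: Horner steps 5 → 3, so m(5) = 3.
  α_3 = 2: Horner steps 5 → 2, so m(2) = 2.
  α_4 = 1: Horner steps 5 → 4, so m(1) = 4.
Codeword c = [1, 3, 2, 4] ∈ F_7^4.


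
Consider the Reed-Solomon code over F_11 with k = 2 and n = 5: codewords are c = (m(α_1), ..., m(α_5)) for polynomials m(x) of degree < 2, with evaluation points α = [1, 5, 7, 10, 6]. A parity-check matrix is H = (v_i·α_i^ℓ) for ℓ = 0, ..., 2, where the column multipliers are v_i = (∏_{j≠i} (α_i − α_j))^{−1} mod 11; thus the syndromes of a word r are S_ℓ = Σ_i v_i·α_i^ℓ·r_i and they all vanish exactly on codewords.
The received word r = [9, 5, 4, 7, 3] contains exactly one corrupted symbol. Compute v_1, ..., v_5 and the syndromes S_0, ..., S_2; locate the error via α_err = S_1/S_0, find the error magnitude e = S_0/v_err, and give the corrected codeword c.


S = (9, 1, 5), error at position 2, error magnitude e = 3, c = [9, 2, 4, 7, 3].

Step 1: column multipliers v_i = (∏_{j≠i}(α_i − α_j))^{−1} mod 11.
  i = 1 (α = 1): (1−5)(1−7)(1−10)(1−6) = (−4)·(−6)·(−9)·(−5) = 1080 ≡ 2, so v_1 = 2^{−1} = 6 (mod 11).
  i = 2 (α = 5): (5−1)(5−7)(5−10)(5−6) = 4·(−2)·(−5)·(−1) = −40 ≡ 4, so v_2 = 4^{−1} = 3 (mod 11).
  i = 3 (α = 7): (7−1)(7−5)(7−10)(7−6) = 6·2·(−3)·1 = −36 ≡ 8, so v_3 = 8^{−1} = 7 (mod 11).
  i = 4 (α = 10): (10−1)(10−5)(10−7)(10−6) = 9·5·3·4 = 540 ≡ 1, so v_4 = 1^{−1} = 1 (mod 11).
  i = 5 (α = 6): (6−1)(6−5)(6−7)(6−10) = 5·1·(−1)·(−4) = 20 ≡ 9, so v_5 = 9^{−1} = 5 (mod 11).
  v = [6, 3, 7, 1, 5].
Step 2: syndromes of r = [9, 5, 4, 7, 3] (all sums mod 11).
  S_0 = Σ v_i r_i = 6·9 + 3·5 + 7·4 + 1·7 + 5·3 = 119 ≡ 9.
  S_1 = Σ v_i α_i r_i = 6·1·9 + 3·5·5 + 7·7·4 + 1·10·7 + 5·6·3 = 485 ≡ 1.
  α_i^2 mod 11 = [1, 3, 5, 1, 3].
  S_2 = Σ v_i α_i^2 r_i = 6·1·9 + 3·3·5 + 7·5·4 + 1·1·7 + 5·3·3 = 291 ≡ 5.
  S = (9, 1, 5) ≠ 0, so r is not a codeword (an error is present).
Step 3: locate the error. For a single error e at position i, S_ℓ = v_i·e·α_i^ℓ, so α_err = S_1/S_0.
  S_0^{−1} = 9^{−1} = 5 (mod 11), so α_err = 1·5 = 5 ≡ 5 = α_2. Error position i = 2.
  Consistency check: S_2/S_1 = 5·1 = 5 ≡ 5 = α_err ✓ (single-error assumption holds).
Step 4: error magnitude e = S_0/v_2 = S_0·∏_{j≠2}(α_2 − α_j) = 9·4 = 36 ≡ 3 (mod 11).
Step 5: correct position 2: c_2 = r_2 − e = 5 − 3 ≡ 2 (mod 11). Hence c = [9, 2, 4, 7, 3].
  Check: interpolating c through the α_i gives m(x) = 8 + 1·x (degree < 2) with m(α_i) = c_i for every i, so c is indeed a codeword.


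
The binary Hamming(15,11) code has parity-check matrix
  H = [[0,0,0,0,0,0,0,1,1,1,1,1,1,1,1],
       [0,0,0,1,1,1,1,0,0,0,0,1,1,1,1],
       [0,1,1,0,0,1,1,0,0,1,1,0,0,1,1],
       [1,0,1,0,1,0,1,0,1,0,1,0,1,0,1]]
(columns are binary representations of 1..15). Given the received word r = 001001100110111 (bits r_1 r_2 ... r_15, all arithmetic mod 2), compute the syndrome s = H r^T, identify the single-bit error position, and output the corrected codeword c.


s = (1, 1, 1, 1)^T, error position = 15, corrected codeword c = 001001100110110

Compute s = H r^T mod 2 one row at a time:
  s_1 = 0 + 0 + 1 + 1 + 0 + 1 + 1 + 1 = 5 ≡ 1 (mod 2).
  s_2 = 0 + 0 + 1 + 1 + 0 + 1 + 1 + 1 = 5 ≡ 1 (mod 2).
  s_3 = 0 + 1 + 1 + 1 + 1 + 1 + 1 + 1 = 7 ≡ 1 (mod 2).
  s_4 = 0 + 1 + 0 + 1 + 0 + 1 + 1 + 1 = 5 ≡ 1 (mod 2).
s = (1, 1, 1, 1)^T — this equals column 15 of H (binary 1111), so error is at position 15.
Correct: flip bit 15 of r = 001001100110111 to get c = 001001100110110.


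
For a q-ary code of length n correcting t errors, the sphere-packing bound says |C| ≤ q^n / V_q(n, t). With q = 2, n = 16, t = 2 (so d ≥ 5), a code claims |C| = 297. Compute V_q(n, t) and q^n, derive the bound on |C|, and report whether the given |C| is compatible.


V_q(n, t) = 137, q^n = 65536, Hamming bound = 478, |C| = 297 ≤ bound (satisfied).

Step 1: Compute V_q(n, t) = Σ_{j=0}^2 C(n, j) (q−1)^j.
  j = 0: C(16,0)·(1)^0 = 1·1 = 1.
  j = 1: C(16,1)·(1)^1 = 16·1 = 16.
  j = 2: C(16,2)·(1)^2 = 120·1 = 120.
  V_q(n, t) = 1 + 16 + 120 = 137.
Step 2: q^n = 2^16 = 65536.
Step 3: Hamming bound ⌊q^n / V_q(n,t)⌋ = ⌊65536/137⌋ = 478.
Step 4: Compare |C| = 297 to 478: satisfied.
The claimed |C| lies below the Hamming bound.


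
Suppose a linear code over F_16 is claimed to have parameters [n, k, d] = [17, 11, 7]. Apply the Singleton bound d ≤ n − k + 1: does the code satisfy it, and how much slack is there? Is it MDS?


Singleton RHS = n − k + 1 = 7, slack = 0, bound satisfied, MDS.

Singleton bound: d ≤ n − k + 1.
Here n = 17, k = 11, so n − k + 1 = 7.
Given d = 7, check d ≤ 7: YES.
Slack = (n − k + 1) − d = 0.
The code is MDS (slack = 0).
Description: the claimed parameters are [17, 11, 7]_16; such a code would be MDS (meets Singleton bound).


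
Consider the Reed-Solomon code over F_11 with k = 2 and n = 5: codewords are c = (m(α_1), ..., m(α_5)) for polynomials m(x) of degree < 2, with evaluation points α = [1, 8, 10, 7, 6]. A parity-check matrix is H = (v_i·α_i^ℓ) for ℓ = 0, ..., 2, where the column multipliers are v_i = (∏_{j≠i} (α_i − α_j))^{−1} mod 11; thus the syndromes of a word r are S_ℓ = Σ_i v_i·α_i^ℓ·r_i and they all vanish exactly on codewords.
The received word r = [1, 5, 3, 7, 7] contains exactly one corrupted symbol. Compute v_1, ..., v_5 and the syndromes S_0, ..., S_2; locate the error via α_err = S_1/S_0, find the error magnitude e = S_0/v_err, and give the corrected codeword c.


S = (8, 1, 7), error at position 4, error magnitude e = 1, c = [1, 5, 3, 6, 7].

Step 1: column multipliers v_i = (∏_{j≠i}(α_i − α_j))^{−1} mod 11.
  i = 1 (α = 1): (1−8)(1−10)(1−7)(1−6) = (−7)·(−9)·(−6)·(−5) = 1890 ≡ 9, so v_1 = 9^{−1} = 5 (mod 11).
  i = 2 (α = 8): (8−1)(8−10)(8−7)(8−6) = 7·(−2)·1·2 = −28 ≡ 5, so v_2 = 5^{−1} = 9 (mod 11).
  i = 3 (α = 10): (10−1)(10−8)(10−7)(10−6) = 9·2·3·4 = 216 ≡ 7, so v_3 = 7^{−1} = 8 (mod 11).
  i = 4 (α = 7): (7−1)(7−8)(7−10)(7−6) = 6·(−1)·(−3)·1 = 18 ≡ 7, so v_4 = 7^{−1} = 8 (mod 11).
  i = 5 (α = 6): (6−1)(6−8)(6−10)(6−7) = 5·(−2)·(−4)·(−1) = −40 ≡ 4, so v_5 = 4^{−1} = 3 (mod 11).
  v = [5, 9, 8, 8, 3].
Step 2: syndromes of r = [1, 5, 3, 7, 7] (all sums mod 11).
  S_0 = Σ v_i r_i = 5·1 + 9·5 + 8·3 + 8·7 + 3·7 = 151 ≡ 8.
  S_1 = Σ v_i α_i r_i = 5·1·1 + 9·8·5 + 8·10·3 + 8·7·7 + 3·6·7 = 1123 ≡ 1.
  α_i^2 mod 11 = [1, 9, 1, 5, 3].
  S_2 = Σ v_i α_i^2 r_i = 5·1·1 + 9·9·5 + 8·1·3 + 8·5·7 + 3·3·7 = 777 ≡ 7.
  S = (8, 1, 7) ≠ 0, so r is not a codeword (an error is present).
Step 3: locate the error. For a single error e at position i, S_ℓ = v_i·e·α_i^ℓ, so α_err = S_1/S_0.
  S_0^{−1} = 8^{−1} = 7 (mod 11), so α_err = 1·7 = 7 ≡ 7 = α_4. Error position i = 4.
  Consistency check: S_2/S_1 = 7·1 = 7 ≡ 7 = α_err ✓ (single-error assumption holds).
Step 4: error magnitude e = S_0/v_4 = S_0·∏_{j≠4}(α_4 − α_j) = 8·7 = 56 ≡ 1 (mod 11).
Step 5: correct position 4: c_4 = r_4 − e = 7 − 1 ≡ 6 (mod 11). Hence c = [1, 5, 3, 6, 7].
  Check: interpolating c through the α_i gives m(x) = 2 + 10·x (degree < 2) with m(α_i) = c_i for every i, so c is indeed a codeword.


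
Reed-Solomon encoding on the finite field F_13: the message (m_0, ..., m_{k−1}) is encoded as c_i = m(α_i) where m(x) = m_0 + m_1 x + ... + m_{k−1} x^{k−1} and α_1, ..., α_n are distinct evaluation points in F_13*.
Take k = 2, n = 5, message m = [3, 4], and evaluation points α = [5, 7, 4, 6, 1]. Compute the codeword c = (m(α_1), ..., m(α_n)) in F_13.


c = [10, 5, 6, 1, 7]

Message polynomial: m(x) = 3 + 4·x (mod 13).
For each evaluation point α_i, compute m(α_i) mod 13:
  α_1 = 5: Horner steps 4 → 10, so m(5) = 10.
  α_2 = 7: Horner steps 4 → 5, so m(7) = 5.
  α_3 = 4: Horner steps 4 → 6, so m(4) = 6.
  α_4 = 6: Horner steps 4 → 1, so m(6) = 1.
  α_5 = 1: Horner steps 4 → 7, so m(1) = 7.
Codeword c = [10, 5, 6, 1, 7] ∈ F_13^5.


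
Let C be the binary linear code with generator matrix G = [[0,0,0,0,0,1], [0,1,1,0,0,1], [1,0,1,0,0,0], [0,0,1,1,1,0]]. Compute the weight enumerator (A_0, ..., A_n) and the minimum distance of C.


Weight distribution: A_0 = 1, A_1 = 1, A_2 = 3, A_3 = 6, A_4 = 3, A_5 = 1, A_6 = 1. Minimum distance d = 1.

Enumerate all 2^4 = 16 messages m ∈ F_2^4.
For each, compute codeword c = mG in F_2^6, then tally its weight.
  m = 0000 → c = 000000, weight = 0.
  m = 1000 → c = 000001, weight = 1.
  m = 0100 → c = 011001, weight = 3.
  m = 1100 → c = 011000, weight = 2.
  m = 0010 → c = 101000, weight = 2.
  m = 1010 → c = 101001, weight = 3.
  m = 0110 → c = 110001, weight = 3.
  m = 1110 → c = 110000, weight = 2.
  m = 0001 → c = 001110, weight = 3.
  m = 1001 → c = 001111, weight = 4.
  m = 0101 → c = 010111, weight = 4.
  m = 1101 → c = 010110, weight = 3.
  m = 0011 → c = 100110, weight = 3.
  m = 1011 → c = 100111, weight = 4.
  m = 0111 → c = 111111, weight = 6.
  m = 1111 → c = 111110, weight = 5.
Tally weights:
  weight 0: 1 codewords.
  weight 1: 1 codewords.
  weight 2: 3 codewords.
  weight 3: 6 codewords.
  weight 4: 3 codewords.
  weight 5: 1 codewords.
  weight 6: 1 codewords.
Minimum distance d = smallest w > 0 with A_w > 0 = 1.
Sanity: Σ A_w = 16 = 2^4 = 16 ✓.


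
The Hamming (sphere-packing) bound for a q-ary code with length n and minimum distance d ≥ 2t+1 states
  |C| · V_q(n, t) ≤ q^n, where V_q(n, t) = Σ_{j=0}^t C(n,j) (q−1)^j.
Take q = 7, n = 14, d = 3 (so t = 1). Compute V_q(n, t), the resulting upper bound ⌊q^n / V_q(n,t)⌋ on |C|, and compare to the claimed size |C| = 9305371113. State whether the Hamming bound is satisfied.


V_q(n, t) = 85, q^n = 678223072849, Hamming bound = 7979094974, |C| = 9305371113 > bound (violated).

Step 1: Compute V_q(n, t) = Σ_{j=0}^1 C(n, j) (q−1)^j.
  j = 0: C(14,0)·(6)^0 = 1·1 = 1.
  j = 1: C(14,1)·(6)^1 = 14·6 = 84.
  V_q(n, t) = 1 + 84 = 85.
Step 2: q^n = 7^14 = 678223072849.
Step 3: Hamming bound ⌊q^n / V_q(n,t)⌋ = ⌊678223072849/85⌋ = 7979094974.
Step 4: Compare |C| = 9305371113 to 7979094974: violated.
The claimed |C| lies above the Hamming bound, so no 7-ary code of length 14 with d ≥ 3 can have 9305371113 codewords.


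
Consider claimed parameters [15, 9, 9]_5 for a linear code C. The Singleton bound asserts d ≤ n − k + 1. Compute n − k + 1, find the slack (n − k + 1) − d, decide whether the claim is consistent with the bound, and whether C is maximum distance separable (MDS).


Singleton RHS = n − k + 1 = 7, slack = -2, bound violated (no such code; not MDS).

Singleton bound: d ≤ n − k + 1.
Here n = 15, k = 9, so n − k + 1 = 7.
Given d = 9, check d ≤ 7: NO.
Slack = (n − k + 1) − d = -2.
The slack is negative: d = 9 exceeds n − k + 1 = 7 by 2, so the Singleton bound is violated and no linear [15, 9, 9]_5 code can exist. In particular it is not MDS (MDS requires d = n − k + 1 exactly).
Description: the claimed parameters are [15, 9, 9]_5; such a code would be impossible (violates the Singleton bound).
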